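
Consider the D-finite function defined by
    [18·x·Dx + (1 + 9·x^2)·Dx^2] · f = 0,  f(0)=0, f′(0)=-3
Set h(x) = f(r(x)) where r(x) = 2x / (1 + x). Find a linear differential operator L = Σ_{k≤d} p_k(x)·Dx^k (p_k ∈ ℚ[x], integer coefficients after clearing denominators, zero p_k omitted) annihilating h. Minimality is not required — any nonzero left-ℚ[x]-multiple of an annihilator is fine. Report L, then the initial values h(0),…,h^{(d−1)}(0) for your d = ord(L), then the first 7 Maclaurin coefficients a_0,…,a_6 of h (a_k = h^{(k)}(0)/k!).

L = (2 + 74·x)·Dx + (1 + 2·x + 37·x^2)·Dx^2  (order 2).
h: a_k = 0, -6, 6, 66, -210, -5646/5, 7062, …
ICs: h(0) = 0, h′(0) = -6.

f: a_k = 0, -3, 0, 9, 0, -243/5, 0, …
Change of var in L_f (x↦r) gives L₀.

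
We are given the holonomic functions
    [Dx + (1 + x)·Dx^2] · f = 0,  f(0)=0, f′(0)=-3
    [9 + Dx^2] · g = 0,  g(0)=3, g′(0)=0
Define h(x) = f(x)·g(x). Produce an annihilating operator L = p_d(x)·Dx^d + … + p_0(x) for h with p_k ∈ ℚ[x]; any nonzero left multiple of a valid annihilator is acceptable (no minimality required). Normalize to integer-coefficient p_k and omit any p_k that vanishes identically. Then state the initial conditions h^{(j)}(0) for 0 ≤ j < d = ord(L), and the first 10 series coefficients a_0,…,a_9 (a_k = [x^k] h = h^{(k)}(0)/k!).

L = (2493 + 10854·x + 17091·x^2 + 11664·x^3 + 2916·x^4) + (612 + 1908·x + 1944·x^2 + 648·x^3)·Dx + (592 + 2484·x + 3834·x^2 + 2592·x^3 + 648·x^4)·Dx^2 + (68 + 212·x + 216·x^2 + 72·x^3)·Dx^3 + (35 + 142·x + 215·x^2 + 144·x^3 + 36·x^4)·Dx^4  (order 4).
h: a_k = 0, -9, 9/2, 75/2, -18, -747/40, 105/16, 3249/560, -207/80, 1271/4480, …
ICs: h(0) = 0, h′(0) = -9, h′′(0) = 9, h′′′(0) = 225.

f: a_k = 0, -3, 3/2, -1, 3/4, -3/5, 1/2, -3/7, 3/8, -1/3, …
g: a_k = 3, 0, -27/2, 0, 81/8, 0, -243/80, 0, 2187/4480, 0, …
Product ⇒ symmetric product L₀, ord ≤ 4.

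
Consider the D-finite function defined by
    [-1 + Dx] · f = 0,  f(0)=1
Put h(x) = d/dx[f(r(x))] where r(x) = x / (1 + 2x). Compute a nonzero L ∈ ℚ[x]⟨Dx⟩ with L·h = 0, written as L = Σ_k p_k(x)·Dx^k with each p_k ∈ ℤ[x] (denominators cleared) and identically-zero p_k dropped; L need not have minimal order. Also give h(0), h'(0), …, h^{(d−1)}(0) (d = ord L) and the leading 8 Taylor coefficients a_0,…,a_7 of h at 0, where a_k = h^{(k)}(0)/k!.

f: a_k = 1, 1, 1/2, 1/6, 1/24, 1/120, 1/720, 1/5040, …
f∘r: x↦r, Dx↦Dx/r' in L_f ⇒ L₀.
h=h₀': d/dx-closure on L₀ ⇒ L.
L = (-3 - 8·x) + (-1 - 4·x - 4·x^2)·Dx  (order 1).
h: a_k = 1, -3, 13/2, -71/6, 147/8, -2699/120, 9157/720, 68731/1680, …
ICs: h(0) = 1.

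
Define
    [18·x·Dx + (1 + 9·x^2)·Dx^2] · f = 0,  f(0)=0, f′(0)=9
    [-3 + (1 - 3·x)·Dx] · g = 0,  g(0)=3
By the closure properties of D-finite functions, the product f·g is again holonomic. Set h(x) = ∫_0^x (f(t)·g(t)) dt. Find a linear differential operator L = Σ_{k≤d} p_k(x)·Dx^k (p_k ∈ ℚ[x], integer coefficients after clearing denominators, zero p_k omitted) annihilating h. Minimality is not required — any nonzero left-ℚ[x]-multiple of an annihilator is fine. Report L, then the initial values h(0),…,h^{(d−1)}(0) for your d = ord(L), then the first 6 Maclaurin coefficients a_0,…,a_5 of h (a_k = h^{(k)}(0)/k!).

L = 54·x·Dx + (6 - 18·x + 108·x^2)·Dx^2 + (-1 + 3·x - 9·x^2 + 27·x^3)·Dx^3  (order 3).
h: a_k = 0, 0, 27/2, 27, 81/2, 486/5, …
ICs: h(0) = 0, h′(0) = 0, h′′(0) = 27.

f: a_k = 0, 9, 0, -27, 0, 729/5, …
g: a_k = 3, 9, 27, 81, 243, 729, …
Sym-product of L_f,L_g gives L₀ (≤ ord 2).
h=∫h₀ ⇒ L = L₀·Dx.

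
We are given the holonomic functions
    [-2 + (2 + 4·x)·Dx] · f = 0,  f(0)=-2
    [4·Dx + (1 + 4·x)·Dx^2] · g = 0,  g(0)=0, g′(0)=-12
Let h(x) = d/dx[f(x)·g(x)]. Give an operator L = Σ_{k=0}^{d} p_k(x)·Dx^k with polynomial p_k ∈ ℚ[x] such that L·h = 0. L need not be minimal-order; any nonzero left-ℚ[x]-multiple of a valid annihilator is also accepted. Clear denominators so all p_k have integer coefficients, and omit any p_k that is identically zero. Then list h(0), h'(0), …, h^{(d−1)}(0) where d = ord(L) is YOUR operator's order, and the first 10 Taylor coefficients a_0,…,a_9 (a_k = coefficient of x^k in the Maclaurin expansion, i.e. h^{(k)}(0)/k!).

f: a_k = -2, -2, 1, -1, 5/4, -7/4, 21/8, -33/8, 429/64, -715/64, …
g: a_k = 0, -12, 24, -64, 192, -3072/5, 2048, -49152/7, 24576, -262144/3, …
h₀=f·g: eliminate ⇒ L₀, order ≤ 1·2.
Differentiate: ansatz ord ≤ ord L₀ ⇒ L.
L = (-11 - 8·x + 16·x^2) + (-14 - 36·x + 48·x^2 + 128·x^3)·Dx + (-1 - 4·x + 12·x^2 + 64·x^3 + 64·x^4)·Dx^2  (order 2).
h: a_k = 24, -48, 204, -880, 3709, -76806/5, 629127/10, -8954868/35, 116010231/112, -702386297/168, …
ICs: h(0) = 24, h′(0) = -48.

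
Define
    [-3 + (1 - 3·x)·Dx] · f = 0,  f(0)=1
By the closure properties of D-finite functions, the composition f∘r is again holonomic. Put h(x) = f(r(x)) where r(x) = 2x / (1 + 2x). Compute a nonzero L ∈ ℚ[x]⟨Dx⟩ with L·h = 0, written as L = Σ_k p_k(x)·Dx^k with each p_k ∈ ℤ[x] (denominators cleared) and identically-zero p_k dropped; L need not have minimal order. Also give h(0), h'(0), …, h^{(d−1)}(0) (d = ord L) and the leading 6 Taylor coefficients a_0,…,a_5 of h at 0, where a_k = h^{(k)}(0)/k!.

L = 6 + (-1 + 2·x + 8·x^2)·Dx  (order 1).
h: a_k = 1, 6, 24, 96, 384, 1536, …
ICs: h(0) = 1.

f: a_k = 1, 3, 9, 27, 81, 243, …
f∘r: x↦r, Dx↦Dx/r' in L_f ⇒ L₀.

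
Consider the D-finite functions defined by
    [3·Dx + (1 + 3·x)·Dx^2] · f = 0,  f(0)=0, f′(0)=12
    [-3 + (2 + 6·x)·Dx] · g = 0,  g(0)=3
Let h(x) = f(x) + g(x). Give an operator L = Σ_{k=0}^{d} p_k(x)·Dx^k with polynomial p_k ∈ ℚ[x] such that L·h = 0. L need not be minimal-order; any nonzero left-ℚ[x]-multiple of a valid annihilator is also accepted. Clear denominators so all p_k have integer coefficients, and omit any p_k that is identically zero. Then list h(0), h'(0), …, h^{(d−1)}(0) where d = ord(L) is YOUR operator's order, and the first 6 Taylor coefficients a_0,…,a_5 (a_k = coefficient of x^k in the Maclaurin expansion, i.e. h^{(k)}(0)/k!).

L = 9·Dx + (15 + 45·x)·Dx^2 + (2 + 12·x + 18·x^2)·Dx^3  (order 3).
h: a_k = 3, 33/2, -171/8, 657/16, -11583/128, 274347/1280, …
ICs: h(0) = 3, h′(0) = 33/2, h′′(0) = -171/4.

f: a_k = 0, 12, -18, 36, -81, 972/5, …
g: a_k = 3, 9/2, -27/8, 81/16, -1215/128, 5103/256, …
Weyl lclm of L_f,L_g ⇒ L₀ (ord ≤ 3).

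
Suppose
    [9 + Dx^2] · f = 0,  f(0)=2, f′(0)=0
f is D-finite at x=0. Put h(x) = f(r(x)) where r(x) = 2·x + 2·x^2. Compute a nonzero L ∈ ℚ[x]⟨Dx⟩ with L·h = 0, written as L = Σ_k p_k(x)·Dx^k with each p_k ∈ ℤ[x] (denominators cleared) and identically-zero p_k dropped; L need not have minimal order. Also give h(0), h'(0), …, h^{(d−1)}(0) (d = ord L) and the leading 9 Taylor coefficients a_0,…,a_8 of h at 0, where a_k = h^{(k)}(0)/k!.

f: a_k = 2, 0, -9, 0, 27/4, 0, -81/40, 0, 729/2240, …
f∘r: x↦r, Dx↦Dx/r' in L_f ⇒ L₀.
L = (36 + 216·x + 432·x^2 + 288·x^3) - 2·Dx + (1 + 2·x)·Dx^2  (order 2).
h: a_k = 2, 0, -36, -72, 72, 432, 2592/5, -1728/5, -61344/35, …
ICs: h(0) = 2, h′(0) = 0.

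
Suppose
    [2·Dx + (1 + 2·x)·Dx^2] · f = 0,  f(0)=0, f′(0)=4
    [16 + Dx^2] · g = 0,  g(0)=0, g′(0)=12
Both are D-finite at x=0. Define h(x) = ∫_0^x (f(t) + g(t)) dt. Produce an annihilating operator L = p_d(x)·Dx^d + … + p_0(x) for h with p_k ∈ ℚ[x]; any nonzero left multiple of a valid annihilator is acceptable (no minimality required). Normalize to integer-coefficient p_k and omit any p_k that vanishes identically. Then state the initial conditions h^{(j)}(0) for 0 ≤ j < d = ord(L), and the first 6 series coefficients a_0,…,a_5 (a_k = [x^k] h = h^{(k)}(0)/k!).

L = (160 + 256·x + 256·x^2)·Dx^2 + (48 + 224·x + 384·x^2 + 256·x^3)·Dx^3 + (10 + 16·x + 16·x^2)·Dx^4 + (3 + 14·x + 24·x^2 + 16·x^3)·Dx^5  (order 5).
h: a_k = 0, 0, 8, -4/3, -20/3, -8/5, …
ICs: h(0) = 0, h′(0) = 0, h′′(0) = 16, h′′′(0) = -8, h′′′′(0) = -160.

f: a_k = 0, 4, -4, 16/3, -8, 64/5, …
g: a_k = 0, 12, 0, -32, 0, 128/5, …
f+g: L₀ = lclm(L_f,L_g), ord ≤ 2+2.
Integrate: L := L₀·Dx.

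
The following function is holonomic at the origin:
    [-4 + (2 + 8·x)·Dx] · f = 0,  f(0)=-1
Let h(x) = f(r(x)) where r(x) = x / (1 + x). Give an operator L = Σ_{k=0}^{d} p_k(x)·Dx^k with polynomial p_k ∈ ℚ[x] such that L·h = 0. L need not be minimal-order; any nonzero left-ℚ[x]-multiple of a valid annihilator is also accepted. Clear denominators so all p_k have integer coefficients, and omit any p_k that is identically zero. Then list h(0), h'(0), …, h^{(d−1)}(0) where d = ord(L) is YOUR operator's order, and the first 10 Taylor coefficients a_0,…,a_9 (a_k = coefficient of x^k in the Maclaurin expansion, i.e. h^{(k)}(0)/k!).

f: a_k = -1, -2, 2, -4, 10, -28, 84, -264, 858, -2860, …
f∘r: x↦r, Dx↦Dx/r' in L_f ⇒ L₀.
L = -2 + (1 + 6·x + 5·x^2)·Dx  (order 1).
h: a_k = -1, -2, 4, -10, 30, -102, 376, -1462, 5900, -24470, …
ICs: h(0) = -1.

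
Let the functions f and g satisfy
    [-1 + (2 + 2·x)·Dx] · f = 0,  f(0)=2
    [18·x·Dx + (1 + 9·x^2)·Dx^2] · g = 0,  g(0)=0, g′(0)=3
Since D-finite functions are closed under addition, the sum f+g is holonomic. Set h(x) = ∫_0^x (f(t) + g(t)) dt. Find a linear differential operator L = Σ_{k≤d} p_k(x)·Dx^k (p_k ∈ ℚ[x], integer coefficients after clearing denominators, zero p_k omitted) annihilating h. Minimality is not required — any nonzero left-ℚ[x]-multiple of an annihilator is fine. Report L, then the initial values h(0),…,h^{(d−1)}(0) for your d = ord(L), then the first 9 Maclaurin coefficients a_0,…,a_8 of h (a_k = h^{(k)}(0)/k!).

f: a_k = 2, 1, -1/4, 1/8, -5/64, 7/128, -21/512, 33/1024, -429/16384, …
g: a_k = 0, 3, 0, -9, 0, 243/5, 0, -2187/7, 0, …
L₀ := lclm(L_f,L_g); ord L₀ ≤ 1+2.
∫: right-multiply L₀ by Dx.
L = (-36 - 90·x + 972·x^2 + 486·x^3)·Dx^2 + (-75 - 144·x + 1818·x^2 + 3888·x^3 + 1701·x^4)·Dx^3 + (-2 + 70·x + 108·x^2 + 684·x^3 + 1134·x^4 + 486·x^5)·Dx^4  (order 4).
h: a_k = 0, 2, 2, -1/12, -71/32, -1/64, 31139/3840, -3/512, -2239257/57344, …
ICs: h(0) = 0, h′(0) = 2, h′′(0) = 4, h′′′(0) = -1/2.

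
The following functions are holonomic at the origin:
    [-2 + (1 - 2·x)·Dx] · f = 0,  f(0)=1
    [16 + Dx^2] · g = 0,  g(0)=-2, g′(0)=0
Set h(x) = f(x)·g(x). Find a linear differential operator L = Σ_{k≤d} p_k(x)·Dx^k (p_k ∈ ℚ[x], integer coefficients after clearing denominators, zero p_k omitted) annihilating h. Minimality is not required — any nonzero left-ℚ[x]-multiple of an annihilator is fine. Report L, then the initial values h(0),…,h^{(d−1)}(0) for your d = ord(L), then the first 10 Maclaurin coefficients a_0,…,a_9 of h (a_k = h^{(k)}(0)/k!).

f: a_k = 1, 2, 4, 8, 16, 32, 64, 128, 256, 512, …
g: a_k = -2, 0, 16, 0, -64/3, 0, 512/45, 0, -1024/315, 0, …
Product ⇒ symmetric product L₀, ord ≤ 2.
L = (-16 + 32·x) + 4·Dx + (-1 + 2·x)·Dx^2  (order 2).
h: a_k = -2, -4, 8, 16, 32/3, 64/3, 2432/45, 4864/45, 67072/315, 134144/315, …
ICs: h(0) = -2, h′(0) = -4.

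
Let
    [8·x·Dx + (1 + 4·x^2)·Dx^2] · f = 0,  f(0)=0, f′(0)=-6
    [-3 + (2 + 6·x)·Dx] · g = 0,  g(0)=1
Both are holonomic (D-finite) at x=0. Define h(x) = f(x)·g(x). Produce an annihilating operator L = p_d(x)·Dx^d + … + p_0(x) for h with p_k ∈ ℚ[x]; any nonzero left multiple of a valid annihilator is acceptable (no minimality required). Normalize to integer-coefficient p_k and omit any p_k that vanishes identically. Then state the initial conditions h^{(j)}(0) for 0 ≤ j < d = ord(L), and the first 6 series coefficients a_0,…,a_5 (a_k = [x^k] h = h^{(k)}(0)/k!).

L = (27 - 48·x - 36·x^2) + (-12 - 4·x + 144·x^2 + 144·x^3)·Dx + (4 + 24·x + 52·x^2 + 96·x^3 + 144·x^4)·Dx^2  (order 2).
h: a_k = 0, -6, -9, 59/4, 15/8, -2949/320, …
ICs: h(0) = 0, h′(0) = -6.

f: a_k = 0, -6, 0, 8, 0, -96/5, …
g: a_k = 1, 3/2, -9/8, 27/16, -405/128, 1701/256, …
Sym-product of L_f,L_g gives L₀ (≤ ord 2).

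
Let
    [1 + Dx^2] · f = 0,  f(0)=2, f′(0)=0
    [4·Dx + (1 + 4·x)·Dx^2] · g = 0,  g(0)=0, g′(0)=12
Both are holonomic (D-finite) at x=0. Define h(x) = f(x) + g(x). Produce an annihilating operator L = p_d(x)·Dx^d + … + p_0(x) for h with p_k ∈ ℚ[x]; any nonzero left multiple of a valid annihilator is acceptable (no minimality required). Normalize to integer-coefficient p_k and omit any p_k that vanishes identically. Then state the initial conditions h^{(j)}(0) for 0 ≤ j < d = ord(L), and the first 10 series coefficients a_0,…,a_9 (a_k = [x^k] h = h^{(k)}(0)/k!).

L = (388 + 32·x + 64·x^2)·Dx + (33 + 140·x + 48·x^2 + 64·x^3)·Dx^2 + (388 + 32·x + 64·x^2)·Dx^3 + (33 + 140·x + 48·x^2 + 64·x^3)·Dx^4  (order 4).
h: a_k = 2, 12, -25, 64, -2303/12, 3072/5, -737281/360, 49152/7, -495452159/20160, 262144/3, …
ICs: h(0) = 2, h′(0) = 12, h′′(0) = -50, h′′′(0) = 384.

f: a_k = 2, 0, -1, 0, 1/12, 0, -1/360, 0, 1/20160, 0, …
g: a_k = 0, 12, -24, 64, -192, 3072/5, -2048, 49152/7, -24576, 262144/3, …
Weyl lclm of L_f,L_g ⇒ L₀ (ord ≤ 4).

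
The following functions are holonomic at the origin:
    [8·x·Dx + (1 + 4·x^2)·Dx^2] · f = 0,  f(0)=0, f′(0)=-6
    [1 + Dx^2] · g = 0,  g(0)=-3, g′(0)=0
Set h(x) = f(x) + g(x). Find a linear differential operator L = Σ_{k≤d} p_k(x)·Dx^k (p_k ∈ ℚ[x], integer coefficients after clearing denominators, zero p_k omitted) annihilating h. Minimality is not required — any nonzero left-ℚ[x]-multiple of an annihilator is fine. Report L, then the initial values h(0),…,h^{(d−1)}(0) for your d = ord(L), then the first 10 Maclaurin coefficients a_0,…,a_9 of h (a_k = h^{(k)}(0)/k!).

L = (-376·x + 1600·x^3 + 128·x^5)·Dx + (-7 + 76·x^2 + 432·x^4 + 64·x^6)·Dx^2 + (-376·x + 1600·x^3 + 128·x^5)·Dx^3 + (-7 + 76·x^2 + 432·x^4 + 64·x^6)·Dx^4  (order 4).
h: a_k = -3, -6, 3/2, 8, -1/8, -96/5, 1/240, 384/7, -1/13440, -512/3, …
ICs: h(0) = -3, h′(0) = -6, h′′(0) = 3, h′′′(0) = 48.

f: a_k = 0, -6, 0, 8, 0, -96/5, 0, 384/7, 0, -512/3, …
g: a_k = -3, 0, 3/2, 0, -1/8, 0, 1/240, 0, -1/13440, 0, …
Sum ⇒ L₀ = lclm(L_f,L_g) in ℚ(x)⟨Dx⟩.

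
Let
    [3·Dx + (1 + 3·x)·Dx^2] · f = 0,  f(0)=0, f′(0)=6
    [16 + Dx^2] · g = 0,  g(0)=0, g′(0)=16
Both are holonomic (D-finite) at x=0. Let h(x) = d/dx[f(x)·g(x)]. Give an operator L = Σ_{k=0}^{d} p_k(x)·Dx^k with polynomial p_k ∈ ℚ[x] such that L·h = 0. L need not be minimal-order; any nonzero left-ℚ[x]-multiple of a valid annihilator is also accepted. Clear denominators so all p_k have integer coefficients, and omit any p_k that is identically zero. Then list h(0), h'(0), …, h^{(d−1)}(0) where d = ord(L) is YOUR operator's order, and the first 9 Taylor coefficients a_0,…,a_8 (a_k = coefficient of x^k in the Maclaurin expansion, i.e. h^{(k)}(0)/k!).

L = (-252256 - 1400832·x + 774144·x^2 + 36937728·x^3 + 133871616·x^4 + 191102976·x^5 + 95551488·x^6) + (-43296 + 45216·x + 2557440·x^2 + 11404800·x^3 + 19906560·x^4 + 11943936·x^5)·Dx + (-14630 - 16992·x + 831600·x^2 + 6110208·x^3 + 17853696·x^4 + 23887872·x^5 + 11943936·x^6)·Dx^2 + (-2706 + 2826·x + 159840·x^2 + 712800·x^3 + 1244160·x^4 + 746496·x^5)·Dx^3 + (71 + 4410·x + 48951·x^2 + 237600·x^3 + 592920·x^4 + 746496·x^5 + 373248·x^6)·Dx^4  (order 4).
h: a_k = 0, 192, -432, 128, -1320, 5952, -86352/5, 5364992/105, -5399532/35, …
ICs: h(0) = 0, h′(0) = 192, h′′(0) = -864, h′′′(0) = 768.

f: a_k = 0, 6, -9, 18, -81/2, 486/5, -243, 4374/7, -6561/4, …
g: a_k = 0, 16, 0, -128/3, 0, 512/15, 0, -4096/315, 0, …
L₀ := L_f ⊗_s L_g (sym. prod.), ord ≤ 4.
h₀' ⇒ L via d/dx closure of L₀.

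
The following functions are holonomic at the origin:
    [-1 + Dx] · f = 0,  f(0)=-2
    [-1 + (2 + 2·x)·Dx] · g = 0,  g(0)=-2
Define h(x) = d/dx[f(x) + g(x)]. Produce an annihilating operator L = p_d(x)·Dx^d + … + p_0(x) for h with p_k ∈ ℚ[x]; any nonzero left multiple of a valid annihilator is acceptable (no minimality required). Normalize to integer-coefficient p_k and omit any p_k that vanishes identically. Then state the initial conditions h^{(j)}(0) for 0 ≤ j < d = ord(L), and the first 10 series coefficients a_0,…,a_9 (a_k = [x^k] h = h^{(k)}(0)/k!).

f: a_k = -2, -2, -1, -1/3, -1/12, -1/60, -1/360, -1/2520, -1/20160, -1/181440, …
g: a_k = -2, -1, 1/4, -1/8, 5/64, -7/128, 21/512, -33/1024, 429/16384, -715/32768, …
f+g: L₀ = lclm(L_f,L_g), ord ≤ 1+1.
h₀' ⇒ L via d/dx closure of L₀.
L = (-5 - 2·x) + (-1 - 8·x - 4·x^2)·Dx + (6 + 10·x + 4·x^2)·Dx^2  (order 2).
h: a_k = -3, -3/2, -11/8, -1/48, -137/384, 881/3840, -10523/46080, 134879/645120, -2027537/10321920, 34458401/185794560, …
ICs: h(0) = -3, h′(0) = -3/2.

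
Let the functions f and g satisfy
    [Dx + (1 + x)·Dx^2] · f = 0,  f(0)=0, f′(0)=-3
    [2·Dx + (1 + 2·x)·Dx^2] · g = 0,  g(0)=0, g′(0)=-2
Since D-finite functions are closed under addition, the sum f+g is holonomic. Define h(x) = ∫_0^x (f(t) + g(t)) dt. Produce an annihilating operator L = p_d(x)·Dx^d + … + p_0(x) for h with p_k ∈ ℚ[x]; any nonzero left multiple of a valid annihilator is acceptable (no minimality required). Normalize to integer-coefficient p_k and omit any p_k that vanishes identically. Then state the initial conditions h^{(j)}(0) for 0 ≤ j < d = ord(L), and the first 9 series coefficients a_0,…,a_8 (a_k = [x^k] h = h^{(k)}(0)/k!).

L = 4·Dx^2 + (6 + 8·x)·Dx^3 + (1 + 3·x + 2·x^2)·Dx^4  (order 4).
h: a_k = 0, 0, -5/2, 7/6, -11/12, 19/20, -7/6, 67/42, -131/56, …
ICs: h(0) = 0, h′(0) = 0, h′′(0) = -5, h′′′(0) = 7.

f: a_k = 0, -3, 3/2, -1, 3/4, -3/5, 1/2, -3/7, 3/8, …
g: a_k = 0, -2, 2, -8/3, 4, -32/5, 32/3, -128/7, 32, …
f+g: L₀ = lclm(L_f,L_g), ord ≤ 2+2.
h=∫h₀ ⇒ L = L₀·Dx.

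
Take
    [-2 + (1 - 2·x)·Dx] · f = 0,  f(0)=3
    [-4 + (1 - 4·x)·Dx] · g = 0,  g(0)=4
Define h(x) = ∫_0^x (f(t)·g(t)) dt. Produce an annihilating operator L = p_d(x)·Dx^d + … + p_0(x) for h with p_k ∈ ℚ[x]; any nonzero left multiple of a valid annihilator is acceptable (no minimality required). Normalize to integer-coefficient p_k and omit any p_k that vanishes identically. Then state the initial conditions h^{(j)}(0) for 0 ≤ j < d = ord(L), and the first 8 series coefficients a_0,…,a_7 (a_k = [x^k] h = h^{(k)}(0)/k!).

L = (-6 + 16·x)·Dx + (1 - 6·x + 8·x^2)·Dx^2  (order 2).
h: a_k = 0, 12, 36, 112, 360, 5952/5, 4032, 97536/7, …
ICs: h(0) = 0, h′(0) = 12.

f: a_k = 3, 6, 12, 24, 48, 96, 192, 384, …
g: a_k = 4, 16, 64, 256, 1024, 4096, 16384, 65536, …
Sym-product of L_f,L_g gives L₀ (≤ ord 1).
h=∫h₀ ⇒ L = L₀·Dx.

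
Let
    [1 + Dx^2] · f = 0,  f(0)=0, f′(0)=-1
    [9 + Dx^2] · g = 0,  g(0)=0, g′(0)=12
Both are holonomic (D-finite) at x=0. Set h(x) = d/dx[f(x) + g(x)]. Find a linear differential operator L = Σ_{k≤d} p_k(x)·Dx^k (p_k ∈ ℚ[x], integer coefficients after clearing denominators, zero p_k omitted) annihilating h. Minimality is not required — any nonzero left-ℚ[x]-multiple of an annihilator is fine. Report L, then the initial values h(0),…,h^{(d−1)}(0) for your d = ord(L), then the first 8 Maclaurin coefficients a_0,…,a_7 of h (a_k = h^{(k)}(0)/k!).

f: a_k = 0, -1, 0, 1/6, 0, -1/120, 0, 1/5040, …
g: a_k = 0, 12, 0, -18, 0, 81/10, 0, -243/140, …
L₀ := lclm(L_f,L_g); ord L₀ ≤ 2+2.
Derive L from L₀ (diff closure).
L = 9 + 10·Dx^2 + Dx^4  (order 4).
h: a_k = 11, 0, -107/2, 0, 971/24, 0, -8747/720, 0, …
ICs: h(0) = 11, h′(0) = 0, h′′(0) = -107, h′′′(0) = 0.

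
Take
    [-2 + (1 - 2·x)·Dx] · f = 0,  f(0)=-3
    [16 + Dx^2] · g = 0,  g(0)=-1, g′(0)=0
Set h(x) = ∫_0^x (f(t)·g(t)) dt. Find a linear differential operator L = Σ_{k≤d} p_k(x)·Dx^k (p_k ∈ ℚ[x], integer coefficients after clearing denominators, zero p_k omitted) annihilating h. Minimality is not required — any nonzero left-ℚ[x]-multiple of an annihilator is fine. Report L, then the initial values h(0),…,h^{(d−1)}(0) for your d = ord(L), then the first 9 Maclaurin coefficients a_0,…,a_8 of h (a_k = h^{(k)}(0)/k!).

f: a_k = -3, -6, -12, -24, -48, -96, -192, -384, -768, …
g: a_k = -1, 0, 8, 0, -32/3, 0, 256/45, 0, -512/315, …
Product ⇒ symmetric product L₀, ord ≤ 2.
h=∫h₀ ⇒ L = L₀·Dx.
L = (-16 + 32·x)·Dx + 4·Dx^2 + (-1 + 2·x)·Dx^3  (order 3).
h: a_k = 0, 3, 3, -4, -6, -16/5, -16/3, -1216/105, -304/15, …
ICs: h(0) = 0, h′(0) = 3, h′′(0) = 6.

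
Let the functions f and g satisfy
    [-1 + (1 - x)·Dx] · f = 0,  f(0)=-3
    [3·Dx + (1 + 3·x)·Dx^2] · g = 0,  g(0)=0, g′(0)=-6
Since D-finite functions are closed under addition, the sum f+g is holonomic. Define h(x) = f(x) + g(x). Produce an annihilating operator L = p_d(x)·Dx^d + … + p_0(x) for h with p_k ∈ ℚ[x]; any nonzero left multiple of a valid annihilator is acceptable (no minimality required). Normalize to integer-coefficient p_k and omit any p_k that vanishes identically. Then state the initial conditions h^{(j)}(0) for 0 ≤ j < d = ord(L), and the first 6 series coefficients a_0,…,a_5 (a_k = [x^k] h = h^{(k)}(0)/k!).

f: a_k = -3, -3, -3, -3, -3, -3, …
g: a_k = 0, -6, 9, -18, 81/2, -486/5, …
h₀=f+g: left-lcm gives L₀, ord ≤ 3.
L = (54 + 18·x)·Dx + (-12 + 72·x + 36·x^2)·Dx^2 + (-5 - 13·x + 9·x^2 + 9·x^3)·Dx^3  (order 3).
h: a_k = -3, -9, 6, -21, 75/2, -501/5, …
ICs: h(0) = -3, h′(0) = -9, h′′(0) = 12.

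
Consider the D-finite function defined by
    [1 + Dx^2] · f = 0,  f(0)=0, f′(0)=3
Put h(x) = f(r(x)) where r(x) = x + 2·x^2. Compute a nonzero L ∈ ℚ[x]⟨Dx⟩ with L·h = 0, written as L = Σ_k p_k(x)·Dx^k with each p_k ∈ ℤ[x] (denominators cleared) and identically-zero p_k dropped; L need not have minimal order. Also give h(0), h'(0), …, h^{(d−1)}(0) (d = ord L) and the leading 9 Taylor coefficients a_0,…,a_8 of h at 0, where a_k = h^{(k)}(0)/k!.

L = (1 + 12·x + 48·x^2 + 64·x^3) - 4·Dx + (1 + 4·x)·Dx^2  (order 2).
h: a_k = 0, 3, 6, -1/2, -3, -239/40, -15/4, 1679/1680, 239/120, …
ICs: h(0) = 0, h′(0) = 3.

f: a_k = 0, 3, 0, -1/2, 0, 1/40, 0, -1/1680, 0, …
f∘r: x↦r, Dx↦Dx/r' in L_f ⇒ L₀.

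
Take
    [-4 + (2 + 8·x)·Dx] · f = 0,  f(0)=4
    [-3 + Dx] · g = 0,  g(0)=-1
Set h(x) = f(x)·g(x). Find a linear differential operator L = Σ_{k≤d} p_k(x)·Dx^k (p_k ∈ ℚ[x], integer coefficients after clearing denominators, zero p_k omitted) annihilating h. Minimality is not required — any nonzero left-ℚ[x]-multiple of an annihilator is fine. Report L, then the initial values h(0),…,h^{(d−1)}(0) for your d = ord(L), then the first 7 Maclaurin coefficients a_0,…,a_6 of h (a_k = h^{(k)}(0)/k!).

f: a_k = 4, 8, -8, 16, -40, 112, -336, …
g: a_k = -1, -3, -9/2, -9/2, -27/8, -81/40, -81/80, …
h₀=f·g: eliminate ⇒ L₀, order ≤ 1·1.
L = (-5 - 12·x) + (1 + 4·x)·Dx  (order 1).
h: a_k = -4, -20, -34, -46, -43/2, -631/10, 459/4, …
ICs: h(0) = -4.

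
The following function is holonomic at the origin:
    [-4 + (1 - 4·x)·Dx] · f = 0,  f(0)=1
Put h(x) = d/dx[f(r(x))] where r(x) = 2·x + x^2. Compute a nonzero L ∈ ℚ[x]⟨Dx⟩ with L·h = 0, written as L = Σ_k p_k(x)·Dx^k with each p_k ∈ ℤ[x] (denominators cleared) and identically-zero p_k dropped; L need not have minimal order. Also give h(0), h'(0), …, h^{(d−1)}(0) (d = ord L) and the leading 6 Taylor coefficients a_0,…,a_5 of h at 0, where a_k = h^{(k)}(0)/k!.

L = (17 + 24·x + 12·x^2) + (-1 + 7·x + 12·x^2 + 4·x^3)·Dx  (order 1).
h: a_k = 8, 136, 1728, 19520, 206720, 2101632, …
ICs: h(0) = 8.

f: a_k = 1, 4, 16, 64, 256, 1024, …
f∘r: x↦r, Dx↦Dx/r' in L_f ⇒ L₀.
h₀' ⇒ L via d/dx closure of L₀.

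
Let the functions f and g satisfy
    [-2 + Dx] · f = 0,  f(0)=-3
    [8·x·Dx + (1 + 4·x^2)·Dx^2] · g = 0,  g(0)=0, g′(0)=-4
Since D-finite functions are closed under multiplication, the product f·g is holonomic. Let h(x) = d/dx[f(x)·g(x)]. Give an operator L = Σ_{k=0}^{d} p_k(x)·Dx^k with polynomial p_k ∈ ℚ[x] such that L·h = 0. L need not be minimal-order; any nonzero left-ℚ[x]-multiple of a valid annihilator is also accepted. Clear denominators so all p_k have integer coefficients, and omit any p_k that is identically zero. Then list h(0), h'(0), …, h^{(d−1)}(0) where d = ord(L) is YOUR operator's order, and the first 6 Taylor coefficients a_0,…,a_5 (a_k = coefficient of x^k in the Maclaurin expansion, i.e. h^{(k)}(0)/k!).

L = (4 + 40·x - 48·x^2 + 32·x^3) + (-24·x + 32·x^2 - 32·x^3)·Dx + (-1 + 2·x - 4·x^2 + 8·x^3)·Dx^2  (order 2).
h: a_k = 12, 48, 24, -64, 72, 352, …
ICs: h(0) = 12, h′(0) = 48.

f: a_k = -3, -6, -6, -4, -2, -4/5, …
g: a_k = 0, -4, 0, 16/3, 0, -64/5, …
Product ⇒ symmetric product L₀, ord ≤ 2.
h₀' ⇒ L via d/dx closure of L₀.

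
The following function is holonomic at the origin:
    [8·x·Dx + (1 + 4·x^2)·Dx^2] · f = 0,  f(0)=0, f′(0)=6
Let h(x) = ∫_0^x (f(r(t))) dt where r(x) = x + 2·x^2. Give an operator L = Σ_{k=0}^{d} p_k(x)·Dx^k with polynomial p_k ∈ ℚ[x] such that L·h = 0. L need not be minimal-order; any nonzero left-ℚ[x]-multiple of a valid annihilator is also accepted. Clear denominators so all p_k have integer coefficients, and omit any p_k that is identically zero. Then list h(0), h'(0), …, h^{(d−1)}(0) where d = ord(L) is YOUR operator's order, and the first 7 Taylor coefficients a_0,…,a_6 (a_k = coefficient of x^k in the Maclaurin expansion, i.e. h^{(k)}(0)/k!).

L = (-4 + 8·x + 64·x^2 + 192·x^3 + 192·x^4)·Dx^2 + (1 + 4·x + 4·x^2 + 32·x^3 + 80·x^4 + 64·x^5)·Dx^3  (order 3).
h: a_k = 0, 0, 3, 4, -2, -48/5, -64/5, …
ICs: h(0) = 0, h′(0) = 0, h′′(0) = 6.

f: a_k = 0, 6, 0, -8, 0, 96/5, 0, …
Change of var in L_f (x↦r) gives L₀.
Integrate: L := L₀·Dx.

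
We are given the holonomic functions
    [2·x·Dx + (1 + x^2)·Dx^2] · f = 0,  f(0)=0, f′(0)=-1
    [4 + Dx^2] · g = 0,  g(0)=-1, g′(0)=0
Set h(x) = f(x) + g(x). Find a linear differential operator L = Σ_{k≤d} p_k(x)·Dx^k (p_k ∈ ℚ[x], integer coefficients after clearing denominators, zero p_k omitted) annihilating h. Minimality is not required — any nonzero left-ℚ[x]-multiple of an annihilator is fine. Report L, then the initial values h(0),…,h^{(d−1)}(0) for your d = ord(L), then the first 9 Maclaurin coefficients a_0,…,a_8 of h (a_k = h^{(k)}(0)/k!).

f: a_k = 0, -1, 0, 1/3, 0, -1/5, 0, 1/7, 0, …
g: a_k = -1, 0, 2, 0, -2/3, 0, 4/45, 0, -2/315, …
f+g: L₀ = lclm(L_f,L_g), ord ≤ 2+2.
L = (-32·x + 80·x^3 + 16·x^5)·Dx + (4 + 32·x^2 + 36·x^4 + 8·x^6)·Dx^2 + (-8·x + 20·x^3 + 4·x^5)·Dx^3 + (1 + 8·x^2 + 9·x^4 + 2·x^6)·Dx^4  (order 4).
h: a_k = -1, -1, 2, 1/3, -2/3, -1/5, 4/45, 1/7, -2/315, …
ICs: h(0) = -1, h′(0) = -1, h′′(0) = 4, h′′′(0) = 2.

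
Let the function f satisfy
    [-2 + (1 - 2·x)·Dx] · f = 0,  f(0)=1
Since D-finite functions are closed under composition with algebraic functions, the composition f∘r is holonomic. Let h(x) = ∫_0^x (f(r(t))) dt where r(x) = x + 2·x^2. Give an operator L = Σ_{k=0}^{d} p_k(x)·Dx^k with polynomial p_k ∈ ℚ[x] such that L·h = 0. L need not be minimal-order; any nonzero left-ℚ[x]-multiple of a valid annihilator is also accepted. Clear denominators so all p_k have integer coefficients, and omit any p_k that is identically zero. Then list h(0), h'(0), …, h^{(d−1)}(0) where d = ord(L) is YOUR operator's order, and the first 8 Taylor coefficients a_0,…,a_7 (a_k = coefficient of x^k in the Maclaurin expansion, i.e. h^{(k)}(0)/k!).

f: a_k = 1, 2, 4, 8, 16, 32, 64, 128, …
f∘r: x↦r, Dx↦Dx/r' in L_f ⇒ L₀.
Integrate: L := L₀·Dx.
L = (2 + 8·x)·Dx + (-1 + 2·x + 4·x^2)·Dx^2  (order 2).
h: a_k = 0, 1, 1, 8/3, 6, 16, 128/3, 832/7, …
ICs: h(0) = 0, h′(0) = 1.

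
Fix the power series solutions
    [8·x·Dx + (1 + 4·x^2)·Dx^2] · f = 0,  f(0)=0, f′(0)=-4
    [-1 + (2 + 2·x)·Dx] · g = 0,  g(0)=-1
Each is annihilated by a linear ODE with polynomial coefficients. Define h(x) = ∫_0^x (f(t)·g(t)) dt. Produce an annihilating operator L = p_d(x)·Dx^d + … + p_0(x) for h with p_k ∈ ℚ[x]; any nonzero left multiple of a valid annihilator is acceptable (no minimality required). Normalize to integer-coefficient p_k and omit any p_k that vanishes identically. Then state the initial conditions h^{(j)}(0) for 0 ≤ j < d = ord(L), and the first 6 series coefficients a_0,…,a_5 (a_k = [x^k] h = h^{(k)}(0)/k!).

f: a_k = 0, -4, 0, 16/3, 0, -64/5, …
g: a_k = -1, -1/2, 1/8, -1/16, 5/128, -7/256, …
Sym-product of L_f,L_g gives L₀ (≤ ord 2).
Integrate: L := L₀·Dx.
L = (3 - 16·x - 4·x^2)·Dx + (-4 + 28·x + 48·x^2 + 16·x^3)·Dx^2 + (4 + 8·x + 20·x^2 + 32·x^3 + 16·x^4)·Dx^3  (order 3).
h: a_k = 0, 0, 2, 2/3, -35/24, -29/60, …
ICs: h(0) = 0, h′(0) = 0, h′′(0) = 4.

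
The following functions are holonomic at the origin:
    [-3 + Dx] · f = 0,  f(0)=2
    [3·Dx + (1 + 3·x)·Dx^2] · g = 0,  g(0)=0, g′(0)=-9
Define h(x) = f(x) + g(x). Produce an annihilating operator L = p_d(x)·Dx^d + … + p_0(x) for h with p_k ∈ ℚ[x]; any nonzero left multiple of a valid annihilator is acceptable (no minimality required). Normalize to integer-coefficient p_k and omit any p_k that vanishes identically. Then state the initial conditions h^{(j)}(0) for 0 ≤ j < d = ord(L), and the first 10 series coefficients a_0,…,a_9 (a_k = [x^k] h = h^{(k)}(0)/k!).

f: a_k = 2, 6, 9, 9, 27/4, 81/20, 81/40, 243/280, 729/2240, 243/2240, …
g: a_k = 0, -9, 27/2, -27, 243/4, -729/5, 729/2, -6561/7, 19683/8, -6561, …
Sum ⇒ L₀ = lclm(L_f,L_g) in ℚ(x)⟨Dx⟩.
L = (-27 - 27·x)·Dx + (3 - 18·x - 27·x^2)·Dx^2 + (2 + 9·x + 9·x^2)·Dx^3  (order 3).
h: a_k = 2, -3, 45/2, -18, 135/2, -567/4, 14661/40, -262197/280, 5511969/2240, -14696397/2240, …
ICs: h(0) = 2, h′(0) = -3, h′′(0) = 45.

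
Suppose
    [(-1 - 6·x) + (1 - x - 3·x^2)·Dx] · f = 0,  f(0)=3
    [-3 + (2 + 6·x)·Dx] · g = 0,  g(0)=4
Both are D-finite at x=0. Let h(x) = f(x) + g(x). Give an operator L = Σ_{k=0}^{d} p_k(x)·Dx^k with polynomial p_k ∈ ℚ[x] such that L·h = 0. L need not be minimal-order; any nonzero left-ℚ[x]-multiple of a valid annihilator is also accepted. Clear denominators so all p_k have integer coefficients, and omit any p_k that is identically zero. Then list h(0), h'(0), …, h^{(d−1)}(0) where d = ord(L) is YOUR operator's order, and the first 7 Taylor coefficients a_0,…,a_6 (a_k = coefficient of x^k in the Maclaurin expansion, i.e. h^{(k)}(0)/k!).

L = (-57 - 297·x - 567·x^2 - 810·x^3) + (41 + 246·x + 891·x^2 + 1998·x^3 + 2025·x^4)·Dx + (2 - 38·x - 186·x^2 + 54·x^3 + 918·x^4 + 810·x^5)·Dx^2  (order 2).
h: a_k = 7, 9, 15/2, 111/4, 1419/32, 9381/64, 59187/256, …
ICs: h(0) = 7, h′(0) = 9.

f: a_k = 3, 3, 12, 21, 57, 120, 291, …
g: a_k = 4, 6, -9/2, 27/4, -405/32, 1701/64, -15309/256, …
h₀=f+g: left-lcm gives L₀, ord ≤ 2.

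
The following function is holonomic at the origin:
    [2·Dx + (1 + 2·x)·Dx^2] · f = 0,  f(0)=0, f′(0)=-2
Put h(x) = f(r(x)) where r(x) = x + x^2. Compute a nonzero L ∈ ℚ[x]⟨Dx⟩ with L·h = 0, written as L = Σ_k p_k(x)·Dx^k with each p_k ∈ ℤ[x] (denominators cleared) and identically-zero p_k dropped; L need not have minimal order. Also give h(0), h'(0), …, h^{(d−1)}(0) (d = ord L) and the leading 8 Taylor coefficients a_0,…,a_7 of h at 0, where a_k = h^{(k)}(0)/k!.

L = (4·x + 4·x^2)·Dx + (1 + 4·x + 6·x^2 + 4·x^3)·Dx^2  (order 2).
h: a_k = 0, -2, 0, 4/3, -2, 8/5, 0, -16/7, …
ICs: h(0) = 0, h′(0) = -2.

f: a_k = 0, -2, 2, -8/3, 4, -32/5, 32/3, -128/7, …
L₀ from L_f via x↦r, Dx↦r'^{-1}Dx.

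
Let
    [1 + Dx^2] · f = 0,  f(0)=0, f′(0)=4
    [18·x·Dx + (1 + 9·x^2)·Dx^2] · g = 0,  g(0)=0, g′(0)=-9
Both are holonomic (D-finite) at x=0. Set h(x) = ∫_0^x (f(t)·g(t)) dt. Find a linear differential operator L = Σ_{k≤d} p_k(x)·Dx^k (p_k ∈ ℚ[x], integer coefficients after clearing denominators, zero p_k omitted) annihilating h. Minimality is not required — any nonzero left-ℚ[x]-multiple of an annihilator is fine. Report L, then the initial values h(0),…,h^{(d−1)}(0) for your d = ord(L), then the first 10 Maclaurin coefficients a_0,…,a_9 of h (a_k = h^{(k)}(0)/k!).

f: a_k = 0, 4, 0, -2/3, 0, 1/30, 0, -1/1260, 0, 1/90720, …
g: a_k = 0, -9, 0, 27, 0, -729/5, 0, 6561/7, 0, -6561, …
h₀=f·g: eliminate ⇒ L₀, order ≤ 2·2.
h=∫₀ˣh₀: take L = L₀·Dx.
L = (370 + 9594·x^2 + 4131·x^4 + 2916·x^6 + 6561·x^8)·Dx + (684·x + 6804·x^3 + 8748·x^5 + 26244·x^7)·Dx^2 + (380 + 9792·x^2 + 5346·x^4 + 5832·x^6 + 13122·x^8)·Dx^3 + (684·x + 6804·x^3 + 8748·x^5 + 26244·x^7)·Dx^4 + (10 + 198·x^2 + 1215·x^4 + 2916·x^6 + 6561·x^8)·Dx^5  (order 5).
h: a_k = 0, 0, 0, -12, 0, 114/5, 0, -1203/14, 0, 15389/36, …
ICs: h(0) = 0, h′(0) = 0, h′′(0) = 0, h′′′(0) = -72, h′′′′(0) = 0.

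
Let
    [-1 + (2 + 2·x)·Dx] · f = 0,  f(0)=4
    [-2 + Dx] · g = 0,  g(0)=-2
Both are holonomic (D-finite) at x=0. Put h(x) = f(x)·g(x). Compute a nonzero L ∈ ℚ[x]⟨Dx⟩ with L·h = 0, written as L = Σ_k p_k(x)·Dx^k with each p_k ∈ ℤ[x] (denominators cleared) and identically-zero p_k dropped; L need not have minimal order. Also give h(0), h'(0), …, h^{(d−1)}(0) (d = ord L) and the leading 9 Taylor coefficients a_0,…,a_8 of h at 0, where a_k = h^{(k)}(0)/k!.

L = (-5 - 4·x) + (2 + 2·x)·Dx  (order 1).
h: a_k = -8, -20, -23, -103/6, -449/48, -1949/480, -1643/1152, -36047/80640, -135617/1290240, …
ICs: h(0) = -8.

f: a_k = 4, 2, -1/2, 1/4, -5/32, 7/64, -21/256, 33/512, -429/8192, …
g: a_k = -2, -4, -4, -8/3, -4/3, -8/15, -8/45, -16/315, -4/315, …
Sym-product of L_f,L_g gives L₀ (≤ ord 1).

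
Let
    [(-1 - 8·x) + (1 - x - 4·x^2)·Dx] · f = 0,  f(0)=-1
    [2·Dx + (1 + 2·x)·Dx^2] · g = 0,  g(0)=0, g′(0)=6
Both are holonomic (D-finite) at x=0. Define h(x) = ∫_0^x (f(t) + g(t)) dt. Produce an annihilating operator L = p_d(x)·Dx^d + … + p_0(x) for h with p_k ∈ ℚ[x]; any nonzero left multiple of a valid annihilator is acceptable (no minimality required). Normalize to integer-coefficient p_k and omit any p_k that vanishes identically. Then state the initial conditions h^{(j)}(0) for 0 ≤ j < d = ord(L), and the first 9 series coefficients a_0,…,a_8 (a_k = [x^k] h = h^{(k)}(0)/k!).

L = (94 + 644·x + 1664·x^2 + 1920·x^3 + 1536·x^4)·Dx^2 + (23 + 324·x + 1448·x^2 + 3072·x^3 + 3904·x^4 + 2560·x^5)·Dx^3 + (-6 - 35·x - 53·x^2 + 98·x^3 + 528·x^4 + 864·x^5 + 512·x^6)·Dx^4  (order 4).
h: a_k = 0, -1, 5/2, -11/3, -1/4, -41/5, -229/30, -213/7, -2703/56, …
ICs: h(0) = 0, h′(0) = -1, h′′(0) = 5, h′′′(0) = -22.

f: a_k = -1, -1, -5, -9, -29, -65, -181, -441, -1165, …
g: a_k = 0, 6, -6, 8, -12, 96/5, -32, 384/7, -96, …
Sum ⇒ L₀ = lclm(L_f,L_g) in ℚ(x)⟨Dx⟩.
h=∫₀ˣh₀: take L = L₀·Dx.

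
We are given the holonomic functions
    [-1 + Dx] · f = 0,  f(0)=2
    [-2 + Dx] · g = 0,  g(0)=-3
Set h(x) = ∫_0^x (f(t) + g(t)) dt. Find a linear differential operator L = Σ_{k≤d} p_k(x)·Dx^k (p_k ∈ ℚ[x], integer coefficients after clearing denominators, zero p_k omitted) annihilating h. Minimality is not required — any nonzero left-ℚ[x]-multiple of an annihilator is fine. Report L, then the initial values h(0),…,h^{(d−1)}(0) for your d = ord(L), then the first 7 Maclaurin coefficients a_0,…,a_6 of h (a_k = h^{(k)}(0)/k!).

L = 2·Dx - 3·Dx^2 + Dx^3  (order 3).
h: a_k = 0, -1, -2, -5/3, -11/12, -23/60, -47/360, …
ICs: h(0) = 0, h′(0) = -1, h′′(0) = -4.

f: a_k = 2, 2, 1, 1/3, 1/12, 1/60, 1/360, …
g: a_k = -3, -6, -6, -4, -2, -4/5, -4/15, …
Sum ⇒ L₀ = lclm(L_f,L_g) in ℚ(x)⟨Dx⟩.
h=∫₀ˣh₀: take L = L₀·Dx.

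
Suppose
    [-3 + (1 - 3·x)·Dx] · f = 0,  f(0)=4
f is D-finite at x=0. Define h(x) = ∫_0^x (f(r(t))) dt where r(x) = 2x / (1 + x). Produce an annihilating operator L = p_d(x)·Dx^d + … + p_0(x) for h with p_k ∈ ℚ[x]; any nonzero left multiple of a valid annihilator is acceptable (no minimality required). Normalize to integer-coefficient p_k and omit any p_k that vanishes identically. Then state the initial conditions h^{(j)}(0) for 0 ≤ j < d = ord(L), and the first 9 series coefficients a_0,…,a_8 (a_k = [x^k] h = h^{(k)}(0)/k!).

L = 6·Dx + (-1 + 4·x + 5·x^2)·Dx^2  (order 2).
h: a_k = 0, 4, 12, 40, 150, 600, 2500, 75000/7, 46875, …
ICs: h(0) = 0, h′(0) = 4.

f: a_k = 4, 12, 36, 108, 324, 972, 2916, 8748, 26244, …
Change of var in L_f (x↦r) gives L₀.
Integrate: L := L₀·Dx.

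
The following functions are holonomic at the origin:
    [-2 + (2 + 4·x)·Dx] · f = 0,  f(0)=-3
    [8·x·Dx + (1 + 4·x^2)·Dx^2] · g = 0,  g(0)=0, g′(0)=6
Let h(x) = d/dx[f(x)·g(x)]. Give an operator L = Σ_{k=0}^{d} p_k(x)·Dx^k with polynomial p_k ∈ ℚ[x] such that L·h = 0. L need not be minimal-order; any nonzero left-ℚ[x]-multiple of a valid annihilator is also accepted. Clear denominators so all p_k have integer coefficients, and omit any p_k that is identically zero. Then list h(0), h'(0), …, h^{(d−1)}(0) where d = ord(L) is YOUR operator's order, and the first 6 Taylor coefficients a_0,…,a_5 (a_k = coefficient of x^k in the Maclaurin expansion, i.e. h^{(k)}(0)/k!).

f: a_k = -3, -3, 3/2, -3/2, 15/8, -21/8, …
g: a_k = 0, 6, 0, -8, 0, 96/5, …
h₀=f·g: eliminate ⇒ L₀, order ≤ 1·2.
h₀' ⇒ L via d/dx closure of L₀.
L = (5 + 80·x + 8·x^2 - 192·x^3 - 48·x^4) + (14 + 84·x + 144·x^2 - 224·x^3 - 672·x^4 - 192·x^5)·Dx + (3 + 4·x - 12·x^2 - 32·x^3 - 112·x^4 - 192·x^5 - 64·x^6)·Dx^2  (order 2).
h: a_k = -18, -36, 99, 60, -1167/4, -3681/10, …
ICs: h(0) = -18, h′(0) = -36.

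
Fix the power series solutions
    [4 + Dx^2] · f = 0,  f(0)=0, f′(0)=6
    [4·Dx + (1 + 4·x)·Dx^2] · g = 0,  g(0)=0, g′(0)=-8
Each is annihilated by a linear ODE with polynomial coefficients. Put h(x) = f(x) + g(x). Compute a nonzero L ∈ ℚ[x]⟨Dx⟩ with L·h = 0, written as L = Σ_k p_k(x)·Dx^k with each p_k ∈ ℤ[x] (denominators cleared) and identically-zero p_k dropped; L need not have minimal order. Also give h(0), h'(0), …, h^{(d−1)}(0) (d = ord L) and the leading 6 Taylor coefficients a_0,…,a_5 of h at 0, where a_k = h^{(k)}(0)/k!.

L = (400 + 128·x + 256·x^2)·Dx + (36 + 176·x + 192·x^2 + 256·x^3)·Dx^2 + (100 + 32·x + 64·x^2)·Dx^3 + (9 + 44·x + 48·x^2 + 64·x^3)·Dx^4  (order 4).
h: a_k = 0, -2, 16, -140/3, 128, -2044/5, …
ICs: h(0) = 0, h′(0) = -2, h′′(0) = 32, h′′′(0) = -280.

f: a_k = 0, 6, 0, -4, 0, 4/5, …
g: a_k = 0, -8, 16, -128/3, 128, -2048/5, …
L₀ := lclm(L_f,L_g); ord L₀ ≤ 2+2.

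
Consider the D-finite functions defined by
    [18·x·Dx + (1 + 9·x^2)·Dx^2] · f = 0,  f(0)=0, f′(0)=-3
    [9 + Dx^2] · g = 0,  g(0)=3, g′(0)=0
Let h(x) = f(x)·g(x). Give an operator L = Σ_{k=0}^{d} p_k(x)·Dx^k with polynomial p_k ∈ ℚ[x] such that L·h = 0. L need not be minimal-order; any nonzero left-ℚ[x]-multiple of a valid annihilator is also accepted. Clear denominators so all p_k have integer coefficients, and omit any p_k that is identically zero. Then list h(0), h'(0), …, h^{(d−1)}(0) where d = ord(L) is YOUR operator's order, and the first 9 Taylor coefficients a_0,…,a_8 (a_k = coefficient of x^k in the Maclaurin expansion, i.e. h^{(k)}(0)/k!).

L = (810 + 18954·x^2 + 72171·x^4 + 236196·x^6 + 531441·x^8) + (972·x + 14580·x^3 + 78732·x^5 + 236196·x^7)·Dx + (108 + 2592·x^2 + 13122·x^4 + 52488·x^6 + 118098·x^8)·Dx^2 + (108·x + 1620·x^3 + 8748·x^5 + 26244·x^7)·Dx^3 + (2 + 54·x^2 + 567·x^4 + 2916·x^6 + 6561·x^8)·Dx^4  (order 4).
h: a_k = 0, -9, 0, 135/2, 0, -11907/40, 0, 948429/560, 0, …
ICs: h(0) = 0, h′(0) = -9, h′′(0) = 0, h′′′(0) = 405.

f: a_k = 0, -3, 0, 9, 0, -243/5, 0, 2187/7, 0, …
g: a_k = 3, 0, -27/2, 0, 81/8, 0, -243/80, 0, 2187/4480, …
h₀=f·g: eliminate ⇒ L₀, order ≤ 2·2.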